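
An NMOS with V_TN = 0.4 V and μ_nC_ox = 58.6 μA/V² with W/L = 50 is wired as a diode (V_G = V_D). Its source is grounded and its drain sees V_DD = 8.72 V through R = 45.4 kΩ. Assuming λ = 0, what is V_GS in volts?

With gate tied to drain, V_GS = V_DS ≥ V_GS − V_TN, so the device is in saturation.
k_n = μ_nC_ox · (W/L) = 2.93 mA/V².
KCL at the drain: ½ k_n (V_GS − V_TN)² = (V_DD − V_GS)/R.
Let x = V_GS − 0.4. Then 66.5 x² + x − 8.32 = 0, giving x = 0.346 V (positive root), so V_GS = 0.746 V.
I_D = (V_DD − V_GS)/R = (8.72 − 0.746) / 45.4 = 0.176 mA.

V_GS = 0.746 V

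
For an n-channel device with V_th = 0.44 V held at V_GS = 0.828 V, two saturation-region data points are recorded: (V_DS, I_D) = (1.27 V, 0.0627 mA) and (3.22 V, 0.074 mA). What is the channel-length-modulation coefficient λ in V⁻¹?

With V_GS fixed, I_D ∝ (1 + λ V_DS) in saturation, so I_D2/I_D1 = (1 + λ V_DS2)/(1 + λ V_DS1).
0.074/0.0627 = 1.18 = (1 + 3.22 λ)/(1 + 1.27 λ).
Solving: λ (I_D1 V_DS2 − I_D2 V_DS1) = I_D2 − I_D1, so λ = (0.074 − 0.0627) / (0.0627 × 3.22 − 0.074 × 1.27) = 0.0113 / 0.108 = 0.105 V⁻¹.

λ = 0.105 V⁻¹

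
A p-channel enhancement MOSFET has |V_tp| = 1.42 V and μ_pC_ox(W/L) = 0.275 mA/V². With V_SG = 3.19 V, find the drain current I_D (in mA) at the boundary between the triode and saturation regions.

At the boundary V_SD = V_ov = V_SG − |V_tp| = 3.19 − 1.42 = 1.77 V.
I_D = ½ k_p V_ov² = 0.5 × 0.275 × 1.77² = 0.431 mA.

I_D = 0.431 mA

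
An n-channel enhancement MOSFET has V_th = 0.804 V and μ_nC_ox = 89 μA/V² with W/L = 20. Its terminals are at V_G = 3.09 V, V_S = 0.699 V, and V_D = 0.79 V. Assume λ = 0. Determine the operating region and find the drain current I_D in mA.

V_GS = V_G − V_S = 3.09 − 0.699 = 2.39 V; V_DS = V_D − V_S = 0.79 − 0.699 = 0.091 V.
k_n = μ_nC_ox · (W/L) = 1.78 mA/V².
V_ov = V_GS − V_th = 2.39 − 0.804 = 1.59 V.
Since V_DS = 0.091 V < V_ov = 1.59 V, the device is in the triode region.
I_D = k_n [V_ov · V_DS − ½ V_DS²] = 1.78 × [1.59 × 0.091 − 0.5 × 0.091²] = 0.25 mA.

Triode; I_D = 0.250 mA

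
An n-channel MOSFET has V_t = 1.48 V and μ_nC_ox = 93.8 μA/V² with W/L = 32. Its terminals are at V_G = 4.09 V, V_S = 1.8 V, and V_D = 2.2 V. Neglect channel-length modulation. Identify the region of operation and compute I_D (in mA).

Triode; I_D = 0.732 mA

V_GS = V_G − V_S = 4.09 − 1.8 = 2.29 V; V_DS = V_D − V_S = 2.2 − 1.8 = 0.4 V.
k_n = μ_nC_ox · (W/L) = 3.002 mA/V².
V_ov = V_GS − V_t = 2.29 − 1.48 = 0.81 V.
Since V_DS = 0.4 V < V_ov = 0.81 V, the device is in the triode region.
I_D = k_n [V_ov · V_DS − ½ V_DS²] = 3.002 × [0.81 × 0.4 − 0.5 × 0.4²] = 0.732 mA.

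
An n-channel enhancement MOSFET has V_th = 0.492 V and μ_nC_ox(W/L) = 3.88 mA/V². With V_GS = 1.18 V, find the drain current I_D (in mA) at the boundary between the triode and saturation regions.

At the boundary V_DS = V_ov = V_GS − V_th = 1.18 − 0.492 = 0.688 V.
I_D = ½ k_n V_ov² = 0.5 × 3.88 × 0.688² = 0.918 mA.

I_D = 0.918 mA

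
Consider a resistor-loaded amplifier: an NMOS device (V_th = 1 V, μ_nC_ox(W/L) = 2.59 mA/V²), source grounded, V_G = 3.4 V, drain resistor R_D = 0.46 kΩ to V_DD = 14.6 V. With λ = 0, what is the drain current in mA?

V_GS = V_G = 3.4 V, so V_ov = 3.4 − 1 = 2.4 V.
Assume saturation: I_D = ½ k_n V_ov² = 0.5 × 2.59 × 2.4² = 7.46 mA, giving V_DS = V_DD − I_D R_D = 14.6 − 7.46 × 0.46 = 11.2 V.
V_DS = 11.2 V ≥ V_ov = 2.4 V, confirming saturation.

I_D = 7.46 mA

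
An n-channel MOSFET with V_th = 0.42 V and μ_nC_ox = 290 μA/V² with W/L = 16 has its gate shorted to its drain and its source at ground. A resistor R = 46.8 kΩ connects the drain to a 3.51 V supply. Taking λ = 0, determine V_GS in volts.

With gate tied to drain, V_GS = V_DS ≥ V_GS − V_th, so the device is in saturation.
k_n = μ_nC_ox · (W/L) = 4.64 mA/V².
KCL at the drain: ½ k_n (V_GS − V_th)² = (V_DD − V_GS)/R.
Let x = V_GS − 0.42. Then 109 x² + x − 3.09 = 0, giving x = 0.164 V (positive root), so V_GS = 0.584 V.
I_D = (V_DD − V_GS)/R = (3.51 − 0.584) / 46.8 = 0.0625 mA.

V_GS = 0.584 V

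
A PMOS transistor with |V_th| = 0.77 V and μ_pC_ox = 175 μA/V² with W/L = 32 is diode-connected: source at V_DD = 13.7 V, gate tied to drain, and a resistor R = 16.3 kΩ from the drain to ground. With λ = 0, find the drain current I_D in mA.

I_D = 0.761 mA

With gate tied to drain, V_SG = V_SD ≥ V_SG − |V_th|, so the device is in saturation.
k_p = μ_pC_ox · (W/L) = 5.6 mA/V².
KCL at the drain: ½ k_p (V_SG − |V_th|)² = (V_DD − V_SG)/R.
Let x = V_SG − 0.77. Then 45.6 x² + x − 12.93 = 0, giving x = 0.521 V (positive root), so V_SG = 1.29 V.
I_D = (V_DD − V_SG)/R = (13.7 − 1.29) / 16.3 = 0.761 mA.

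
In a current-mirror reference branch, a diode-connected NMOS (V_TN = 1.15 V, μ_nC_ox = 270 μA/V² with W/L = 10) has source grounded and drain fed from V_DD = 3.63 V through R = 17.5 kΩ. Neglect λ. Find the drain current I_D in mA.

I_D = 0.124 mA

With gate tied to drain, V_GS = V_DS ≥ V_GS − V_TN, so the device is in saturation.
k_n = μ_nC_ox · (W/L) = 2.7 mA/V².
KCL at the drain: ½ k_n (V_GS − V_TN)² = (V_DD − V_GS)/R.
Let x = V_GS − 1.15. Then 23.6 x² + x − 2.48 = 0, giving x = 0.304 V (positive root), so V_GS = 1.45 V.
I_D = (V_DD − V_GS)/R = (3.63 − 1.45) / 17.5 = 0.124 mA.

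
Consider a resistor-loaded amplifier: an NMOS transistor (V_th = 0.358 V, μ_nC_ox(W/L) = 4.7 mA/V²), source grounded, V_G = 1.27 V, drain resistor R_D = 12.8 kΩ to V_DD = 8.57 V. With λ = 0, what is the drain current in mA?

I_D = 0.656 mA

V_GS = V_G = 1.27 V, so V_ov = 1.27 − 0.358 = 0.912 V.
Assume saturation: I_D = ½ k_n V_ov² = 0.5 × 4.7 × 0.912² = 1.95 mA, giving V_DS = V_DD − I_D R_D = 8.57 − 1.95 × 12.8 = -16.4 V.
But -16.4 V < V_ov = 0.912 V, so the device is actually in triode.
In triode I_D = k_n[V_ov V_DS − ½ V_DS²] and I_D = (V_DD − V_DS)/R_D. Equating: 30.1 V_DS² − 55.87 V_DS + 8.57 = 0, giving V_DS = 0.169 V (the root below V_ov).
I_D = (8.57 − 0.169) / 12.8 = 0.656 mA.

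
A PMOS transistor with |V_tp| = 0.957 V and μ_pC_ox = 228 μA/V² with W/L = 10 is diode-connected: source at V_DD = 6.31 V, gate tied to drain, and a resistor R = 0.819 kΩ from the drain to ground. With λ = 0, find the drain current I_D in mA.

With gate tied to drain, V_SG = V_SD ≥ V_SG − |V_tp|, so the device is in saturation.
k_p = μ_pC_ox · (W/L) = 2.28 mA/V².
KCL at the drain: ½ k_p (V_SG − |V_tp|)² = (V_DD − V_SG)/R.
Let x = V_SG − 0.957. Then 0.934 x² + x − 5.353 = 0, giving x = 1.92 V (positive root), so V_SG = 2.88 V.
I_D = (V_DD − V_SG)/R = (6.31 − 2.88) / 0.819 = 4.19 mA.

I_D = 4.19 mA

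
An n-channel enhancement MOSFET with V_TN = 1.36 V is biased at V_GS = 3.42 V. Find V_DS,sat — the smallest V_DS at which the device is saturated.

V_DS,sat = 2.06 V

The boundary between triode and saturation is V_DS = V_GS − V_TN = V_ov.
V_ov = 3.42 − 1.36 = 2.06 V.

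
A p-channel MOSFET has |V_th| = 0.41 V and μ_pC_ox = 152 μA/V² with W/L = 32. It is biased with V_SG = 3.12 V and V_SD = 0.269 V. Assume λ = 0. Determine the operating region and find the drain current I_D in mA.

Triode; I_D = 3.37 mA

k_p = μ_pC_ox · (W/L) = 4.864 mA/V².
V_ov = V_SG − |V_th| = 3.12 − 0.41 = 2.71 V.
Since V_SD = 0.269 V < V_ov = 2.71 V, the device is in the triode region.
I_D = k_p [V_ov · V_SD − ½ V_SD²] = 4.864 × [2.71 × 0.269 − 0.5 × 0.269²] = 3.37 mA.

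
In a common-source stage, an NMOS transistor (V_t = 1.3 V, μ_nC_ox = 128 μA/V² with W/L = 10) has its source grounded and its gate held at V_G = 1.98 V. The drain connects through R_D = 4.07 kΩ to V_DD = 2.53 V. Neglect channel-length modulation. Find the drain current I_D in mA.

V_GS = V_G = 1.98 V, so V_ov = 1.98 − 1.3 = 0.68 V.
k_n = μ_nC_ox · (W/L) = 1.28 mA/V².
Assume saturation: I_D = ½ k_n V_ov² = 0.5 × 1.28 × 0.68² = 0.296 mA, giving V_DS = V_DD − I_D R_D = 2.53 − 0.296 × 4.07 = 1.33 V.
V_DS = 1.33 V ≥ V_ov = 0.68 V, confirming saturation.

I_D = 0.296 mA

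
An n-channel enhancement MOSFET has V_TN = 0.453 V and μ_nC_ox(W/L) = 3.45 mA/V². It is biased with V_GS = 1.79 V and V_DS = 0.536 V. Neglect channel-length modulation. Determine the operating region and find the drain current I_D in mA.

V_ov = V_GS − V_TN = 1.79 − 0.453 = 1.34 V.
Since V_DS = 0.536 V < V_ov = 1.34 V, the device is in the triode region.
I_D = k_n [V_ov · V_DS − ½ V_DS²] = 3.45 × [1.34 × 0.536 − 0.5 × 0.536²] = 1.98 mA.

Triode; I_D = 1.98 mA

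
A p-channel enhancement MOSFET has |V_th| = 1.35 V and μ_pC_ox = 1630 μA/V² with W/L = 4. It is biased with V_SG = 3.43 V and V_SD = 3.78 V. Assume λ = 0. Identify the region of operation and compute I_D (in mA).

k_p = μ_pC_ox · (W/L) = 6.52 mA/V².
V_ov = V_SG − |V_th| = 3.43 − 1.35 = 2.08 V.
Since V_SD = 3.78 V ≥ V_ov = 2.08 V, the device is in saturation.
I_D = ½ k_p V_ov² = 0.5 × 6.52 × 2.08² = 14.1 mA.

Saturation; I_D = 14.1 mA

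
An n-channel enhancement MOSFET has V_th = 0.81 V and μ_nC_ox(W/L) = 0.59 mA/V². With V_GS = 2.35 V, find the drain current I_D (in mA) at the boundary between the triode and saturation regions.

I_D = 0.700 mA

At the boundary V_DS = V_ov = V_GS − V_th = 2.35 − 0.81 = 1.54 V.
I_D = ½ k_n V_ov² = 0.5 × 0.59 × 1.54² = 0.7 mA.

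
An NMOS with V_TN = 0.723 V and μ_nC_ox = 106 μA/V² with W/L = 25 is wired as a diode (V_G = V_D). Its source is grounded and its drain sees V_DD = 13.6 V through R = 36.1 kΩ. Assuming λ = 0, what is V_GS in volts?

V_GS = 1.23 V

With gate tied to drain, V_GS = V_DS ≥ V_GS − V_TN, so the device is in saturation.
k_n = μ_nC_ox · (W/L) = 2.65 mA/V².
KCL at the drain: ½ k_n (V_GS − V_TN)² = (V_DD − V_GS)/R.
Let x = V_GS − 0.723. Then 47.8 x² + x − 12.88 = 0, giving x = 0.509 V (positive root), so V_GS = 1.23 V.
I_D = (V_DD − V_GS)/R = (13.6 − 1.23) / 36.1 = 0.343 mA.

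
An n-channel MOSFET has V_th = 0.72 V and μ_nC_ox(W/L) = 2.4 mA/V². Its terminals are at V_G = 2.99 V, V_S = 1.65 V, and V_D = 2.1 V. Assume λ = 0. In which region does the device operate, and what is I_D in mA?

Triode; I_D = 0.427 mA

V_GS = V_G − V_S = 2.99 − 1.65 = 1.34 V; V_DS = V_D − V_S = 2.1 − 1.65 = 0.45 V.
V_ov = V_GS − V_th = 1.34 − 0.72 = 0.62 V.
Since V_DS = 0.45 V < V_ov = 0.62 V, the device is in the triode region.
I_D = k_n [V_ov · V_DS − ½ V_DS²] = 2.4 × [0.62 × 0.45 − 0.5 × 0.45²] = 0.427 mA.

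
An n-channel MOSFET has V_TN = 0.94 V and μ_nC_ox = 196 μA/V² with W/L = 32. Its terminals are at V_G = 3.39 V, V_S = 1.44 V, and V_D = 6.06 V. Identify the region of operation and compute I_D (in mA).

Saturation; I_D = 3.20 mA

V_GS = V_G − V_S = 3.39 − 1.44 = 1.95 V; V_DS = V_D − V_S = 6.06 − 1.44 = 4.62 V.
k_n = μ_nC_ox · (W/L) = 6.272 mA/V².
V_ov = V_GS − V_TN = 1.95 − 0.94 = 1.01 V.
Since V_DS = 4.62 V ≥ V_ov = 1.01 V, the device is in saturation.
I_D = ½ k_n V_ov² = 0.5 × 6.272 × 1.01² = 3.2 mA.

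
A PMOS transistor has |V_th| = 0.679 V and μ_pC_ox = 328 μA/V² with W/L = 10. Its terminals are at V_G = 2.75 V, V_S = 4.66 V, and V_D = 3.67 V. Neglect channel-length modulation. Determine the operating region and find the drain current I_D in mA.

V_SG = V_S − V_G = 4.66 − 2.75 = 1.91 V; V_SD = V_S − V_D = 4.66 − 3.67 = 0.99 V.
k_p = μ_pC_ox · (W/L) = 3.28 mA/V².
V_ov = V_SG − |V_th| = 1.91 − 0.679 = 1.23 V.
Since V_SD = 0.99 V < V_ov = 1.23 V, the device is in the triode region.
I_D = k_p [V_ov · V_SD − ½ V_SD²] = 3.28 × [1.23 × 0.99 − 0.5 × 0.99²] = 2.39 mA.

Triode; I_D = 2.39 mA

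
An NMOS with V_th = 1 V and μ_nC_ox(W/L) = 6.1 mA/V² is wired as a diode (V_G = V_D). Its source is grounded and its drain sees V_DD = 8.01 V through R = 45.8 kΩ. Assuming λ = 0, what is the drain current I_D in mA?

With gate tied to drain, V_GS = V_DS ≥ V_GS − V_th, so the device is in saturation.
KCL at the drain: ½ k_n (V_GS − V_th)² = (V_DD − V_GS)/R.
Let x = V_GS − 1. Then 140 x² + x − 7.01 = 0, giving x = 0.22 V (positive root), so V_GS = 1.22 V.
I_D = (V_DD − V_GS)/R = (8.01 − 1.22) / 45.8 = 0.148 mA.

I_D = 0.148 mA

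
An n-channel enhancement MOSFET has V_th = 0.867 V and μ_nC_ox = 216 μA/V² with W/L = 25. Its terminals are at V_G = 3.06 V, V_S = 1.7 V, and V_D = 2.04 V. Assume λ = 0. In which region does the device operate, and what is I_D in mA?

V_GS = V_G − V_S = 3.06 − 1.7 = 1.36 V; V_DS = V_D − V_S = 2.04 − 1.7 = 0.34 V.
k_n = μ_nC_ox · (W/L) = 5.4 mA/V².
V_ov = V_GS − V_th = 1.36 − 0.867 = 0.493 V.
Since V_DS = 0.34 V < V_ov = 0.493 V, the device is in the triode region.
I_D = k_n [V_ov · V_DS − ½ V_DS²] = 5.4 × [0.493 × 0.34 − 0.5 × 0.34²] = 0.593 mA.

Triode; I_D = 0.593 mA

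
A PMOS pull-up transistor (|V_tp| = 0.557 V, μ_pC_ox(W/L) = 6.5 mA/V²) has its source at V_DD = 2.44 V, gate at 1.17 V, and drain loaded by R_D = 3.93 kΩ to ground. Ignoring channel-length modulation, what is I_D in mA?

I_D = 0.585 mA

V_SG = V_DD − V_G = 2.44 − 1.17 = 1.27 V, so V_ov = 1.27 − 0.557 = 0.713 V.
Assume saturation: I_D = ½ k_p V_ov² = 0.5 × 6.5 × 0.713² = 1.65 mA, giving V_SD = V_DD − I_D R_D = 2.44 − 1.65 × 3.93 = -4.05 V.
But -4.05 V < V_ov = 0.713 V, so the device is actually in triode.
In triode I_D = k_p[V_ov V_SD − ½ V_SD²] and I_D = (V_DD − V_SD)/R_D. Equating: 12.8 V_SD² − 19.21 V_SD + 2.44 = 0, giving V_SD = 0.14 V (the root below V_ov).
I_D = (2.44 − 0.14) / 3.93 = 0.585 mA.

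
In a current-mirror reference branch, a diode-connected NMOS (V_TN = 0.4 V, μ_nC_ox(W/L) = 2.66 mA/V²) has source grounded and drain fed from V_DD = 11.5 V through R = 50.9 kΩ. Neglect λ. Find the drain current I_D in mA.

With gate tied to drain, V_GS = V_DS ≥ V_GS − V_TN, so the device is in saturation.
KCL at the drain: ½ k_n (V_GS − V_TN)² = (V_DD − V_GS)/R.
Let x = V_GS − 0.4. Then 67.7 x² + x − 11.1 = 0, giving x = 0.398 V (positive root), so V_GS = 0.798 V.
I_D = (V_DD − V_GS)/R = (11.5 − 0.798) / 50.9 = 0.21 mA.

I_D = 0.210 mA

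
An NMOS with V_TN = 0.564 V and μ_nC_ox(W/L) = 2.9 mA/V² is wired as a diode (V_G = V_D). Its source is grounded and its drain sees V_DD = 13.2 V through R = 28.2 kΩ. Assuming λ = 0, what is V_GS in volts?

With gate tied to drain, V_GS = V_DS ≥ V_GS − V_TN, so the device is in saturation.
KCL at the drain: ½ k_n (V_GS − V_TN)² = (V_DD − V_GS)/R.
Let x = V_GS − 0.564. Then 40.9 x² + x − 12.64 = 0, giving x = 0.544 V (positive root), so V_GS = 1.11 V.
I_D = (V_DD − V_GS)/R = (13.2 − 1.11) / 28.2 = 0.429 mA.

V_GS = 1.11 V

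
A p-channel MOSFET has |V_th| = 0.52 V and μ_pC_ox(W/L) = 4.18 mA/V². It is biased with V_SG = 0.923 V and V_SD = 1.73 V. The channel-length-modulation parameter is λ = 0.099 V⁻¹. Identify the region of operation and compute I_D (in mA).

Saturation; I_D = 0.398 mA

V_ov = V_SG − |V_th| = 0.923 − 0.52 = 0.403 V.
Since V_SD = 1.73 V ≥ V_ov = 0.403 V, the device is in saturation.
I_D = ½ k_p V_ov² (1 + λ V_SD) = 0.5 × 4.18 × 0.403² × (1 + 0.099 × 1.73) = 0.398 mA.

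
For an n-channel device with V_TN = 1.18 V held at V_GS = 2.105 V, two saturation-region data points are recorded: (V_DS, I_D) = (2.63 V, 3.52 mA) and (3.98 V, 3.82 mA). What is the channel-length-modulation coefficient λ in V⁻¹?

λ = 0.0757 V⁻¹

With V_GS fixed, I_D ∝ (1 + λ V_DS) in saturation, so I_D2/I_D1 = (1 + λ V_DS2)/(1 + λ V_DS1).
3.82/3.52 = 1.085 = (1 + 3.98 λ)/(1 + 2.63 λ).
Solving: λ (I_D1 V_DS2 − I_D2 V_DS1) = I_D2 − I_D1, so λ = (3.82 − 3.52) / (3.52 × 3.98 − 3.82 × 2.63) = 0.3 / 3.96 = 0.0757 V⁻¹.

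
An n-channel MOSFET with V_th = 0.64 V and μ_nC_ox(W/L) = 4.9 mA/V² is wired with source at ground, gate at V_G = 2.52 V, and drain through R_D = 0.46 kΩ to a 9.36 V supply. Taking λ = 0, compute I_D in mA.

V_GS = V_G = 2.52 V, so V_ov = 2.52 − 0.64 = 1.88 V.
Assume saturation: I_D = ½ k_n V_ov² = 0.5 × 4.9 × 1.88² = 8.66 mA, giving V_DS = V_DD − I_D R_D = 9.36 − 8.66 × 0.46 = 5.38 V.
V_DS = 5.38 V ≥ V_ov = 1.88 V, confirming saturation.

I_D = 8.66 mA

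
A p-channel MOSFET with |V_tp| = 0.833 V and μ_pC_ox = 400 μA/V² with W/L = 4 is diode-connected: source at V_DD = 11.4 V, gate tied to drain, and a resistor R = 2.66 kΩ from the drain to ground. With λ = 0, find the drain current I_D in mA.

With gate tied to drain, V_SG = V_SD ≥ V_SG − |V_tp|, so the device is in saturation.
k_p = μ_pC_ox · (W/L) = 1.6 mA/V².
KCL at the drain: ½ k_p (V_SG − |V_tp|)² = (V_DD − V_SG)/R.
Let x = V_SG − 0.833. Then 2.13 x² + x − 10.57 = 0, giving x = 2.01 V (positive root), so V_SG = 2.84 V.
I_D = (V_DD − V_SG)/R = (11.4 − 2.84) / 2.66 = 3.22 mA.

I_D = 3.22 mA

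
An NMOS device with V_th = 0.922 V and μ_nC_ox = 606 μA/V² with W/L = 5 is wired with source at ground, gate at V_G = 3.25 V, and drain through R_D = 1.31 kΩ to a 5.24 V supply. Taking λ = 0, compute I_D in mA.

V_GS = V_G = 3.25 V, so V_ov = 3.25 − 0.922 = 2.33 V.
k_n = μ_nC_ox · (W/L) = 3.03 mA/V².
Assume saturation: I_D = ½ k_n V_ov² = 0.5 × 3.03 × 2.33² = 8.21 mA, giving V_DS = V_DD − I_D R_D = 5.24 − 8.21 × 1.31 = -5.52 V.
But -5.52 V < V_ov = 2.33 V, so the device is actually in triode.
In triode I_D = k_n[V_ov V_DS − ½ V_DS²] and I_D = (V_DD − V_DS)/R_D. Equating: 1.98 V_DS² − 10.24 V_DS + 5.24 = 0, giving V_DS = 0.576 V (the root below V_ov).
I_D = (5.24 − 0.576) / 1.31 = 3.56 mA.

I_D = 3.56 mA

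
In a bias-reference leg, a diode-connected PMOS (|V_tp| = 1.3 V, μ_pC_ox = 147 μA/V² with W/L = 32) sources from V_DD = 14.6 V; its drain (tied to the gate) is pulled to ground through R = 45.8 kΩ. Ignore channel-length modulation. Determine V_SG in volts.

V_SG = 1.65 V

With gate tied to drain, V_SG = V_SD ≥ V_SG − |V_tp|, so the device is in saturation.
k_p = μ_pC_ox · (W/L) = 4.704 mA/V².
KCL at the drain: ½ k_p (V_SG − |V_tp|)² = (V_DD − V_SG)/R.
Let x = V_SG − 1.3. Then 108 x² + x − 13.3 = 0, giving x = 0.347 V (positive root), so V_SG = 1.65 V.
I_D = (V_DD − V_SG)/R = (14.6 − 1.65) / 45.8 = 0.283 mA.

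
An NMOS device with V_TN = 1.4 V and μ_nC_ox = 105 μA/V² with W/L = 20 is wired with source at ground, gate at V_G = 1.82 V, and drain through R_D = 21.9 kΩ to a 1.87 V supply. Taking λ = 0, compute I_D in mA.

V_GS = V_G = 1.82 V, so V_ov = 1.82 − 1.4 = 0.42 V.
k_n = μ_nC_ox · (W/L) = 2.1 mA/V².
Assume saturation: I_D = ½ k_n V_ov² = 0.5 × 2.1 × 0.42² = 0.185 mA, giving V_DS = V_DD − I_D R_D = 1.87 − 0.185 × 21.9 = -2.19 V.
But -2.19 V < V_ov = 0.42 V, so the device is actually in triode.
In triode I_D = k_n[V_ov V_DS − ½ V_DS²] and I_D = (V_DD − V_DS)/R_D. Equating: 23 V_DS² − 20.32 V_DS + 1.87 = 0, giving V_DS = 0.104 V (the root below V_ov).
I_D = (1.87 − 0.104) / 21.9 = 0.0806 mA.

I_D = 0.0806 mA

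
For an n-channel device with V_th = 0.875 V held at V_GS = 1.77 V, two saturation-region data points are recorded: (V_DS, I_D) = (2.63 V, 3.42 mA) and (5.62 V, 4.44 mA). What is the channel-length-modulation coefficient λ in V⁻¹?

λ = 0.135 V⁻¹

With V_GS fixed, I_D ∝ (1 + λ V_DS) in saturation, so I_D2/I_D1 = (1 + λ V_DS2)/(1 + λ V_DS1).
4.44/3.42 = 1.298 = (1 + 5.62 λ)/(1 + 2.63 λ).
Solving: λ (I_D1 V_DS2 − I_D2 V_DS1) = I_D2 − I_D1, so λ = (4.44 − 3.42) / (3.42 × 5.62 − 4.44 × 2.63) = 1.02 / 7.54 = 0.135 V⁻¹.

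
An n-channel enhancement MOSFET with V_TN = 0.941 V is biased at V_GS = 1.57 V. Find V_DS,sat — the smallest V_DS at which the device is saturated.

V_DS,sat = 0.629 V

The boundary between triode and saturation is V_DS = V_GS − V_TN = V_ov.
V_ov = 1.57 − 0.941 = 0.629 V.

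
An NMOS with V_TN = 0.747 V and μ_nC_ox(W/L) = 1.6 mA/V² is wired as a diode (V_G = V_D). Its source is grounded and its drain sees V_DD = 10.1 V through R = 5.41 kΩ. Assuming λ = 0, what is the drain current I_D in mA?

With gate tied to drain, V_GS = V_DS ≥ V_GS − V_TN, so the device is in saturation.
KCL at the drain: ½ k_n (V_GS − V_TN)² = (V_DD − V_GS)/R.
Let x = V_GS − 0.747. Then 4.33 x² + x − 9.353 = 0, giving x = 1.36 V (positive root), so V_GS = 2.11 V.
I_D = (V_DD − V_GS)/R = (10.1 − 2.11) / 5.41 = 1.48 mA.

I_D = 1.48 mA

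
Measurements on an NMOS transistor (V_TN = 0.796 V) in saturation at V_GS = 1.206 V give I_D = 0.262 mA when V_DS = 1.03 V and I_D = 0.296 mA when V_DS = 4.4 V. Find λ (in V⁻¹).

λ = 0.0401 V⁻¹

With V_GS fixed, I_D ∝ (1 + λ V_DS) in saturation, so I_D2/I_D1 = (1 + λ V_DS2)/(1 + λ V_DS1).
0.296/0.262 = 1.13 = (1 + 4.4 λ)/(1 + 1.03 λ).
Solving: λ (I_D1 V_DS2 − I_D2 V_DS1) = I_D2 − I_D1, so λ = (0.296 − 0.262) / (0.262 × 4.4 − 0.296 × 1.03) = 0.034 / 0.848 = 0.0401 V⁻¹.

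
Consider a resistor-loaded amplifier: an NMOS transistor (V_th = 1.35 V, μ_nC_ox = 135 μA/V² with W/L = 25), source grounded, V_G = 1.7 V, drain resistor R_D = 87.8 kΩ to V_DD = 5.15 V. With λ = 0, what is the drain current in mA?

V_GS = V_G = 1.7 V, so V_ov = 1.7 − 1.35 = 0.35 V.
k_n = μ_nC_ox · (W/L) = 3.375 mA/V².
Assume saturation: I_D = ½ k_n V_ov² = 0.5 × 3.375 × 0.35² = 0.207 mA, giving V_DS = V_DD − I_D R_D = 5.15 − 0.207 × 87.8 = -13 V.
But -13 V < V_ov = 0.35 V, so the device is actually in triode.
In triode I_D = k_n[V_ov V_DS − ½ V_DS²] and I_D = (V_DD − V_DS)/R_D. Equating: 148 V_DS² − 104.7 V_DS + 5.15 = 0, giving V_DS = 0.0532 V (the root below V_ov).
I_D = (5.15 − 0.0532) / 87.8 = 0.0581 mA.

I_D = 0.0581 mA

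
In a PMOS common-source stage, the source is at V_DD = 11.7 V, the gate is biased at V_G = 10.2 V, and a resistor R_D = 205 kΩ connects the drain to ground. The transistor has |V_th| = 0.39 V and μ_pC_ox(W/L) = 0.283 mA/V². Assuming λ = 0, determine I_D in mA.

I_D = 0.0561 mA

V_SG = V_DD − V_G = 11.7 − 10.2 = 1.5 V, so V_ov = 1.5 − 0.39 = 1.11 V.
Assume saturation: I_D = ½ k_p V_ov² = 0.5 × 0.283 × 1.11² = 0.174 mA, giving V_SD = V_DD − I_D R_D = 11.7 − 0.174 × 205 = -24 V.
But -24 V < V_ov = 1.11 V, so the device is actually in triode.
In triode I_D = k_p[V_ov V_SD − ½ V_SD²] and I_D = (V_DD − V_SD)/R_D. Equating: 29 V_SD² − 65.4 V_SD + 11.7 = 0, giving V_SD = 0.196 V (the root below V_ov).
I_D = (11.7 − 0.196) / 205 = 0.0561 mA.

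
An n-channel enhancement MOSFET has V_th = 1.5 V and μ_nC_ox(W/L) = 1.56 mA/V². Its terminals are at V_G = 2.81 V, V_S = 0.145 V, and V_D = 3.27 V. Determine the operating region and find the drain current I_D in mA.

Saturation; I_D = 1.06 mA

V_GS = V_G − V_S = 2.81 − 0.145 = 2.67 V; V_DS = V_D − V_S = 3.27 − 0.145 = 3.12 V.
V_ov = V_GS − V_th = 2.67 − 1.5 = 1.17 V.
Since V_DS = 3.12 V ≥ V_ov = 1.17 V, the device is in saturation.
I_D = ½ k_n V_ov² = 0.5 × 1.56 × 1.17² = 1.06 mA.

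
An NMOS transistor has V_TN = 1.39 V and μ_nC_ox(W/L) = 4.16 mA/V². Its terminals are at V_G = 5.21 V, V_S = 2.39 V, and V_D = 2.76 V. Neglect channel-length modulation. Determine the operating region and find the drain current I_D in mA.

Triode; I_D = 1.92 mA

V_GS = V_G − V_S = 5.21 − 2.39 = 2.82 V; V_DS = V_D − V_S = 2.76 − 2.39 = 0.37 V.
V_ov = V_GS − V_TN = 2.82 − 1.39 = 1.43 V.
Since V_DS = 0.37 V < V_ov = 1.43 V, the device is in the triode region.
I_D = k_n [V_ov · V_DS − ½ V_DS²] = 4.16 × [1.43 × 0.37 − 0.5 × 0.37²] = 1.92 mA.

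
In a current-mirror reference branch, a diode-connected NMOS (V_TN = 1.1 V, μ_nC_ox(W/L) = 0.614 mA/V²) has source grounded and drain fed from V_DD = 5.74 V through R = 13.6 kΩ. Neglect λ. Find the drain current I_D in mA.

I_D = 0.272 mA

With gate tied to drain, V_GS = V_DS ≥ V_GS − V_TN, so the device is in saturation.
KCL at the drain: ½ k_n (V_GS − V_TN)² = (V_DD − V_GS)/R.
Let x = V_GS − 1.1. Then 4.18 x² + x − 4.64 = 0, giving x = 0.941 V (positive root), so V_GS = 2.04 V.
I_D = (V_DD − V_GS)/R = (5.74 − 2.04) / 13.6 = 0.272 mA.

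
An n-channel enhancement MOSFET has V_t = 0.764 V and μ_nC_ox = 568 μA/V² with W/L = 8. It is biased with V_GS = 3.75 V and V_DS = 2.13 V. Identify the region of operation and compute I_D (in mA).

k_n = μ_nC_ox · (W/L) = 4.544 mA/V².
V_ov = V_GS − V_t = 3.75 − 0.764 = 2.99 V.
Since V_DS = 2.13 V < V_ov = 2.99 V, the device is in the triode region.
I_D = k_n [V_ov · V_DS − ½ V_DS²] = 4.544 × [2.99 × 2.13 − 0.5 × 2.13²] = 18.6 mA.

Triode; I_D = 18.6 mA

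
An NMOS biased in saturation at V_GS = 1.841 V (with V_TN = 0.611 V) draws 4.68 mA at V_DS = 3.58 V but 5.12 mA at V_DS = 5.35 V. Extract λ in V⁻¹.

With V_GS fixed, I_D ∝ (1 + λ V_DS) in saturation, so I_D2/I_D1 = (1 + λ V_DS2)/(1 + λ V_DS1).
5.12/4.68 = 1.094 = (1 + 5.35 λ)/(1 + 3.58 λ).
Solving: λ (I_D1 V_DS2 − I_D2 V_DS1) = I_D2 − I_D1, so λ = (5.12 − 4.68) / (4.68 × 5.35 − 5.12 × 3.58) = 0.44 / 6.71 = 0.0656 V⁻¹.

λ = 0.0656 V⁻¹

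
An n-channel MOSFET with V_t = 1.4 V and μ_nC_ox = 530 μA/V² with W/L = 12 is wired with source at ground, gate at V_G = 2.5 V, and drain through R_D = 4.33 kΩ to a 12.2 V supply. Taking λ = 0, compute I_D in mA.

I_D = 2.70 mA

V_GS = V_G = 2.5 V, so V_ov = 2.5 − 1.4 = 1.1 V.
k_n = μ_nC_ox · (W/L) = 6.36 mA/V².
Assume saturation: I_D = ½ k_n V_ov² = 0.5 × 6.36 × 1.1² = 3.85 mA, giving V_DS = V_DD − I_D R_D = 12.2 − 3.85 × 4.33 = -4.46 V.
But -4.46 V < V_ov = 1.1 V, so the device is actually in triode.
In triode I_D = k_n[V_ov V_DS − ½ V_DS²] and I_D = (V_DD − V_DS)/R_D. Equating: 13.8 V_DS² − 31.29 V_DS + 12.2 = 0, giving V_DS = 0.5 V (the root below V_ov).
I_D = (12.2 − 0.5) / 4.33 = 2.7 mA.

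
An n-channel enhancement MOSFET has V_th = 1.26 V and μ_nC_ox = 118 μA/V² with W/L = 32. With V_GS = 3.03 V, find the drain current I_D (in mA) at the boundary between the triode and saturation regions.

I_D = 5.91 mA

At the boundary V_DS = V_ov = V_GS − V_th = 3.03 − 1.26 = 1.77 V.
k_n = μ_nC_ox · (W/L) = 3.776 mA/V².
I_D = ½ k_n V_ov² = 0.5 × 3.776 × 1.77² = 5.91 mA.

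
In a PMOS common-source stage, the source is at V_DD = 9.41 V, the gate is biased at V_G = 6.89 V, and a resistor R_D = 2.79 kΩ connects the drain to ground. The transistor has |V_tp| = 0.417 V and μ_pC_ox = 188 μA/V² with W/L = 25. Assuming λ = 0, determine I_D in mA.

V_SG = V_DD − V_G = 9.41 − 6.89 = 2.52 V, so V_ov = 2.52 − 0.417 = 2.1 V.
k_p = μ_pC_ox · (W/L) = 4.7 mA/V².
Assume saturation: I_D = ½ k_p V_ov² = 0.5 × 4.7 × 2.1² = 10.4 mA, giving V_SD = V_DD − I_D R_D = 9.41 − 10.4 × 2.79 = -19.6 V.
But -19.6 V < V_ov = 2.1 V, so the device is actually in triode.
In triode I_D = k_p[V_ov V_SD − ½ V_SD²] and I_D = (V_DD − V_SD)/R_D. Equating: 6.56 V_SD² − 28.58 V_SD + 9.41 = 0, giving V_SD = 0.359 V (the root below V_ov).
I_D = (9.41 − 0.359) / 2.79 = 3.24 mA.

I_D = 3.24 mA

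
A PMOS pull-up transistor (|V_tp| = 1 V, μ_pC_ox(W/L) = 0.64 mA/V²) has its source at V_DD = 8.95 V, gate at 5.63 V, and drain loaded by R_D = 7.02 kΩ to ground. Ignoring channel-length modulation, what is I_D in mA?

V_SG = V_DD − V_G = 8.95 − 5.63 = 3.32 V, so V_ov = 3.32 − 1 = 2.32 V.
Assume saturation: I_D = ½ k_p V_ov² = 0.5 × 0.64 × 2.32² = 1.72 mA, giving V_SD = V_DD − I_D R_D = 8.95 − 1.72 × 7.02 = -3.14 V.
But -3.14 V < V_ov = 2.32 V, so the device is actually in triode.
In triode I_D = k_p[V_ov V_SD − ½ V_SD²] and I_D = (V_DD − V_SD)/R_D. Equating: 2.25 V_SD² − 11.42 V_SD + 8.95 = 0, giving V_SD = 0.968 V (the root below V_ov).
I_D = (8.95 − 0.968) / 7.02 = 1.14 mA.

I_D = 1.14 mA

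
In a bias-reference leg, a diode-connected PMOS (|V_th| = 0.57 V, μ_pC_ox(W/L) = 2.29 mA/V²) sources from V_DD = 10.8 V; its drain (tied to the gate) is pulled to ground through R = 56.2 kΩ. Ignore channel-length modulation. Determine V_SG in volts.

With gate tied to drain, V_SG = V_SD ≥ V_SG − |V_th|, so the device is in saturation.
KCL at the drain: ½ k_p (V_SG − |V_th|)² = (V_DD − V_SG)/R.
Let x = V_SG − 0.57. Then 64.3 x² + x − 10.23 = 0, giving x = 0.391 V (positive root), so V_SG = 0.961 V.
I_D = (V_DD − V_SG)/R = (10.8 − 0.961) / 56.2 = 0.175 mA.

V_SG = 0.961 V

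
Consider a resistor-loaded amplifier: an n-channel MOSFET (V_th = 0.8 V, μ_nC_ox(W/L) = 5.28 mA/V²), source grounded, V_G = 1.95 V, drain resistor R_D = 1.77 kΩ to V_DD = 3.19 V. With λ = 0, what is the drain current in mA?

I_D = 1.63 mA

V_GS = V_G = 1.95 V, so V_ov = 1.95 − 0.8 = 1.15 V.
Assume saturation: I_D = ½ k_n V_ov² = 0.5 × 5.28 × 1.15² = 3.49 mA, giving V_DS = V_DD − I_D R_D = 3.19 − 3.49 × 1.77 = -2.99 V.
But -2.99 V < V_ov = 1.15 V, so the device is actually in triode.
In triode I_D = k_n[V_ov V_DS − ½ V_DS²] and I_D = (V_DD − V_DS)/R_D. Equating: 4.67 V_DS² − 11.75 V_DS + 3.19 = 0, giving V_DS = 0.31 V (the root below V_ov).
I_D = (3.19 − 0.31) / 1.77 = 1.63 mA.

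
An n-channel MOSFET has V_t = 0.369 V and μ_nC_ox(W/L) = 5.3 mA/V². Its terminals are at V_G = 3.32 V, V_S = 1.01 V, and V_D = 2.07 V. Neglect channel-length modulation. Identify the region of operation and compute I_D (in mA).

V_GS = V_G − V_S = 3.32 − 1.01 = 2.31 V; V_DS = V_D − V_S = 2.07 − 1.01 = 1.06 V.
V_ov = V_GS − V_t = 2.31 − 0.369 = 1.94 V.
Since V_DS = 1.06 V < V_ov = 1.94 V, the device is in the triode region.
I_D = k_n [V_ov · V_DS − ½ V_DS²] = 5.3 × [1.94 × 1.06 − 0.5 × 1.06²] = 7.93 mA.

Triode; I_D = 7.93 mA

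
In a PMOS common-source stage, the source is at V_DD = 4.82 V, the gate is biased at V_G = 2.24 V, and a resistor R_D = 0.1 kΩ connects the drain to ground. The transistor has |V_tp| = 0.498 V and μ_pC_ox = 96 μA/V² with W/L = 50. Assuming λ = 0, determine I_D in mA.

I_D = 10.4 mA

V_SG = V_DD − V_G = 4.82 − 2.24 = 2.58 V, so V_ov = 2.58 − 0.498 = 2.08 V.
k_p = μ_pC_ox · (W/L) = 4.8 mA/V².
Assume saturation: I_D = ½ k_p V_ov² = 0.5 × 4.8 × 2.08² = 10.4 mA, giving V_SD = V_DD − I_D R_D = 4.82 − 10.4 × 0.1 = 3.78 V.
V_SD = 3.78 V ≥ V_ov = 2.08 V, confirming saturation.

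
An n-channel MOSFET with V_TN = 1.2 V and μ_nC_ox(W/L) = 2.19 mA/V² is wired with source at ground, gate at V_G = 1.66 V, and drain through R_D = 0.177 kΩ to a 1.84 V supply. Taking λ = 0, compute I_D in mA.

I_D = 0.232 mA

V_GS = V_G = 1.66 V, so V_ov = 1.66 − 1.2 = 0.46 V.
Assume saturation: I_D = ½ k_n V_ov² = 0.5 × 2.19 × 0.46² = 0.232 mA, giving V_DS = V_DD − I_D R_D = 1.84 − 0.232 × 0.177 = 1.8 V.
V_DS = 1.8 V ≥ V_ov = 0.46 V, confirming saturation.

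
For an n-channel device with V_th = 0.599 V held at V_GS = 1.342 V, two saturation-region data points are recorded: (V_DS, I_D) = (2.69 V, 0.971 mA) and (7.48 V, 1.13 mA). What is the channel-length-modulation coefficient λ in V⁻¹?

λ = 0.0376 V⁻¹

With V_GS fixed, I_D ∝ (1 + λ V_DS) in saturation, so I_D2/I_D1 = (1 + λ V_DS2)/(1 + λ V_DS1).
1.13/0.971 = 1.164 = (1 + 7.48 λ)/(1 + 2.69 λ).
Solving: λ (I_D1 V_DS2 − I_D2 V_DS1) = I_D2 − I_D1, so λ = (1.13 − 0.971) / (0.971 × 7.48 − 1.13 × 2.69) = 0.159 / 4.22 = 0.0376 V⁻¹.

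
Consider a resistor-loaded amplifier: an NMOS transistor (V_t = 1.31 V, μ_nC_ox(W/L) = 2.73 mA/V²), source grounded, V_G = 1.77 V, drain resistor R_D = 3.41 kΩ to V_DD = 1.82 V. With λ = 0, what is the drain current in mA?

I_D = 0.289 mA

V_GS = V_G = 1.77 V, so V_ov = 1.77 − 1.31 = 0.46 V.
Assume saturation: I_D = ½ k_n V_ov² = 0.5 × 2.73 × 0.46² = 0.289 mA, giving V_DS = V_DD − I_D R_D = 1.82 − 0.289 × 3.41 = 0.835 V.
V_DS = 0.835 V ≥ V_ov = 0.46 V, confirming saturation.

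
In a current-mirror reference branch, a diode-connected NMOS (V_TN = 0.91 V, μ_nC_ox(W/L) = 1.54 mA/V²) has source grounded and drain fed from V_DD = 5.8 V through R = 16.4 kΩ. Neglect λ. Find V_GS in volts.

With gate tied to drain, V_GS = V_DS ≥ V_GS − V_TN, so the device is in saturation.
KCL at the drain: ½ k_n (V_GS − V_TN)² = (V_DD − V_GS)/R.
Let x = V_GS − 0.91. Then 12.6 x² + x − 4.89 = 0, giving x = 0.584 V (positive root), so V_GS = 1.49 V.
I_D = (V_DD − V_GS)/R = (5.8 − 1.49) / 16.4 = 0.263 mA.

V_GS = 1.49 V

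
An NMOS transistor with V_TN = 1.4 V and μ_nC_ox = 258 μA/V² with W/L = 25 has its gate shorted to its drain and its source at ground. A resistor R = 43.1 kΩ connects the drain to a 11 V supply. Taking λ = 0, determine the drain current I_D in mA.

I_D = 0.217 mA

With gate tied to drain, V_GS = V_DS ≥ V_GS − V_TN, so the device is in saturation.
k_n = μ_nC_ox · (W/L) = 6.45 mA/V².
KCL at the drain: ½ k_n (V_GS − V_TN)² = (V_DD − V_GS)/R.
Let x = V_GS − 1.4. Then 139 x² + x − 9.6 = 0, giving x = 0.259 V (positive root), so V_GS = 1.66 V.
I_D = (V_DD − V_GS)/R = (11 − 1.66) / 43.1 = 0.217 mA.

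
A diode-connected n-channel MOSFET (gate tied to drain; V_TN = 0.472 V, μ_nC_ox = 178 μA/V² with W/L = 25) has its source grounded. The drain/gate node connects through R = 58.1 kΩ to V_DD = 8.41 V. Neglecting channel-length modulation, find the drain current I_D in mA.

I_D = 0.132 mA

With gate tied to drain, V_GS = V_DS ≥ V_GS − V_TN, so the device is in saturation.
k_n = μ_nC_ox · (W/L) = 4.45 mA/V².
KCL at the drain: ½ k_n (V_GS − V_TN)² = (V_DD − V_GS)/R.
Let x = V_GS − 0.472. Then 129 x² + x − 7.938 = 0, giving x = 0.244 V (positive root), so V_GS = 0.716 V.
I_D = (V_DD − V_GS)/R = (8.41 − 0.716) / 58.1 = 0.132 mA.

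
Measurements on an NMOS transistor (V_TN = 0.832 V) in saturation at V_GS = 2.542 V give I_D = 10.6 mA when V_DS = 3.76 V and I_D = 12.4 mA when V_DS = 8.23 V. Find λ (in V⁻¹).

λ = 0.0443 V⁻¹

With V_GS fixed, I_D ∝ (1 + λ V_DS) in saturation, so I_D2/I_D1 = (1 + λ V_DS2)/(1 + λ V_DS1).
12.4/10.6 = 1.17 = (1 + 8.23 λ)/(1 + 3.76 λ).
Solving: λ (I_D1 V_DS2 − I_D2 V_DS1) = I_D2 − I_D1, so λ = (12.4 − 10.6) / (10.6 × 8.23 − 12.4 × 3.76) = 1.8 / 40.6 = 0.0443 V⁻¹.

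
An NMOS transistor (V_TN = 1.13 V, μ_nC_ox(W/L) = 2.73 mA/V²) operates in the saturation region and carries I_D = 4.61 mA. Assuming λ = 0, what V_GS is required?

In saturation I_D = ½ k_n (V_GS − V_TN)², so V_GS − V_TN = √(2 I_D / k_n) = √(2 × 4.61 / 2.73) = 1.84 V.
V_GS = 1.13 + 1.84 = 2.97 V.

V_GS = 2.97 V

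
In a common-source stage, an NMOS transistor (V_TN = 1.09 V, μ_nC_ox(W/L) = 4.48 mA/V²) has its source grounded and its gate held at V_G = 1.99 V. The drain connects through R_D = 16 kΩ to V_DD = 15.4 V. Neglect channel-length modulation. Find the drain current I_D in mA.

I_D = 0.945 mA

V_GS = V_G = 1.99 V, so V_ov = 1.99 − 1.09 = 0.9 V.
Assume saturation: I_D = ½ k_n V_ov² = 0.5 × 4.48 × 0.9² = 1.81 mA, giving V_DS = V_DD − I_D R_D = 15.4 − 1.81 × 16 = -13.6 V.
But -13.6 V < V_ov = 0.9 V, so the device is actually in triode.
In triode I_D = k_n[V_ov V_DS − ½ V_DS²] and I_D = (V_DD − V_DS)/R_D. Equating: 35.8 V_DS² − 65.51 V_DS + 15.4 = 0, giving V_DS = 0.277 V (the root below V_ov).
I_D = (15.4 − 0.277) / 16 = 0.945 mA.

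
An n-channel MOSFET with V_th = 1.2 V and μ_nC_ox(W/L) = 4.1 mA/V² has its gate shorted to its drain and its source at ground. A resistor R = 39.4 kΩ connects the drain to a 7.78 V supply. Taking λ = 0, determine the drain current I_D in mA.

With gate tied to drain, V_GS = V_DS ≥ V_GS − V_th, so the device is in saturation.
KCL at the drain: ½ k_n (V_GS − V_th)² = (V_DD − V_GS)/R.
Let x = V_GS − 1.2. Then 80.8 x² + x − 6.58 = 0, giving x = 0.279 V (positive root), so V_GS = 1.48 V.
I_D = (V_DD − V_GS)/R = (7.78 − 1.48) / 39.4 = 0.16 mA.

I_D = 0.160 mA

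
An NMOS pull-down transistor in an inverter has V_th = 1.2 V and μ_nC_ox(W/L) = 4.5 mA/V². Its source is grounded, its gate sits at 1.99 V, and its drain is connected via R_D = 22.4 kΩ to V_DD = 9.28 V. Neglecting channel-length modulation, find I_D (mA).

V_GS = V_G = 1.99 V, so V_ov = 1.99 − 1.2 = 0.79 V.
Assume saturation: I_D = ½ k_n V_ov² = 0.5 × 4.5 × 0.79² = 1.4 mA, giving V_DS = V_DD − I_D R_D = 9.28 − 1.4 × 22.4 = -22.2 V.
But -22.2 V < V_ov = 0.79 V, so the device is actually in triode.
In triode I_D = k_n[V_ov V_DS − ½ V_DS²] and I_D = (V_DD − V_DS)/R_D. Equating: 50.4 V_DS² − 80.63 V_DS + 9.28 = 0, giving V_DS = 0.125 V (the root below V_ov).
I_D = (9.28 − 0.125) / 22.4 = 0.409 mA.

I_D = 0.409 mA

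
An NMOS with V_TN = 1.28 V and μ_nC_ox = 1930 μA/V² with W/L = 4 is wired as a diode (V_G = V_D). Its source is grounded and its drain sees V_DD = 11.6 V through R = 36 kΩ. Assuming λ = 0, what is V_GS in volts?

V_GS = 1.55 V

With gate tied to drain, V_GS = V_DS ≥ V_GS − V_TN, so the device is in saturation.
k_n = μ_nC_ox · (W/L) = 7.72 mA/V².
KCL at the drain: ½ k_n (V_GS − V_TN)² = (V_DD − V_GS)/R.
Let x = V_GS − 1.28. Then 139 x² + x − 10.32 = 0, giving x = 0.269 V (positive root), so V_GS = 1.55 V.
I_D = (V_DD − V_GS)/R = (11.6 − 1.55) / 36 = 0.279 mA.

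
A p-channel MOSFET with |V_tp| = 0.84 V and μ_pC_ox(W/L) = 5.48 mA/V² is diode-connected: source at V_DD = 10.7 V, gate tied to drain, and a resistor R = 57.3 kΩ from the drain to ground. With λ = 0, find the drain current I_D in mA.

With gate tied to drain, V_SG = V_SD ≥ V_SG − |V_tp|, so the device is in saturation.
KCL at the drain: ½ k_p (V_SG − |V_tp|)² = (V_DD − V_SG)/R.
Let x = V_SG − 0.84. Then 157 x² + x − 9.86 = 0, giving x = 0.247 V (positive root), so V_SG = 1.09 V.
I_D = (V_DD − V_SG)/R = (10.7 − 1.09) / 57.3 = 0.168 mA.

I_D = 0.168 mA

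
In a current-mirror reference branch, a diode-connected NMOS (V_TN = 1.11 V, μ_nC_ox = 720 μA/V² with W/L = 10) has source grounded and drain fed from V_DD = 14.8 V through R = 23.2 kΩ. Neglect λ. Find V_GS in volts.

V_GS = 1.51 V

With gate tied to drain, V_GS = V_DS ≥ V_GS − V_TN, so the device is in saturation.
k_n = μ_nC_ox · (W/L) = 7.2 mA/V².
KCL at the drain: ½ k_n (V_GS − V_TN)² = (V_DD − V_GS)/R.
Let x = V_GS − 1.11. Then 83.5 x² + x − 13.69 = 0, giving x = 0.399 V (positive root), so V_GS = 1.51 V.
I_D = (V_DD − V_GS)/R = (14.8 − 1.51) / 23.2 = 0.573 mA.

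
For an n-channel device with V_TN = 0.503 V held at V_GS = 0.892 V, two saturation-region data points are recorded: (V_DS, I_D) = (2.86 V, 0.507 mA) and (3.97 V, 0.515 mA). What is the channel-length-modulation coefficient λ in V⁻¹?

With V_GS fixed, I_D ∝ (1 + λ V_DS) in saturation, so I_D2/I_D1 = (1 + λ V_DS2)/(1 + λ V_DS1).
0.515/0.507 = 1.016 = (1 + 3.97 λ)/(1 + 2.86 λ).
Solving: λ (I_D1 V_DS2 − I_D2 V_DS1) = I_D2 − I_D1, so λ = (0.515 − 0.507) / (0.507 × 3.97 − 0.515 × 2.86) = 0.008 / 0.54 = 0.0148 V⁻¹.

λ = 0.0148 V⁻¹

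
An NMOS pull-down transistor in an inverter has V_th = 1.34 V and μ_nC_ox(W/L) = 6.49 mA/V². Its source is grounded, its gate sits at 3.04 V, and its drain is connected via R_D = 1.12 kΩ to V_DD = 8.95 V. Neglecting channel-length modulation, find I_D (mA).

I_D = 7.20 mA

V_GS = V_G = 3.04 V, so V_ov = 3.04 − 1.34 = 1.7 V.
Assume saturation: I_D = ½ k_n V_ov² = 0.5 × 6.49 × 1.7² = 9.38 mA, giving V_DS = V_DD − I_D R_D = 8.95 − 9.38 × 1.12 = -1.55 V.
But -1.55 V < V_ov = 1.7 V, so the device is actually in triode.
In triode I_D = k_n[V_ov V_DS − ½ V_DS²] and I_D = (V_DD − V_DS)/R_D. Equating: 3.63 V_DS² − 13.36 V_DS + 8.95 = 0, giving V_DS = 0.881 V (the root below V_ov).
I_D = (8.95 − 0.881) / 1.12 = 7.2 mA.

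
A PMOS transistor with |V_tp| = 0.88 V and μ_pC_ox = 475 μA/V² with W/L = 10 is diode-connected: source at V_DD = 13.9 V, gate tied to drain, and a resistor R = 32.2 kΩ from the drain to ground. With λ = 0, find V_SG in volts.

With gate tied to drain, V_SG = V_SD ≥ V_SG − |V_tp|, so the device is in saturation.
k_p = μ_pC_ox · (W/L) = 4.75 mA/V².
KCL at the drain: ½ k_p (V_SG − |V_tp|)² = (V_DD − V_SG)/R.
Let x = V_SG − 0.88. Then 76.5 x² + x − 13.02 = 0, giving x = 0.406 V (positive root), so V_SG = 1.29 V.
I_D = (V_DD − V_SG)/R = (13.9 − 1.29) / 32.2 = 0.392 mA.

V_SG = 1.29 V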